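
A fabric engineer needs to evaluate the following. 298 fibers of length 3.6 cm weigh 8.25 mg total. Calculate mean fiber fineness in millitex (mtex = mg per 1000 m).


Formula: fineness (mtex) = mass (mg) / total length (km) = (mass_mg / total_length_m) * 1000
Step 1: Convert fiber length: 3.6 cm = 0.036 m
Step 2: Total fiber length = 298 * 0.036 = 10.728 m
Step 3: Linear density = 8.25 mg / 10.728 m = 0.7690 mg/m
Step 4: fineness = 0.7690 * 1000 = 769.0 mtex

769.0 mtex


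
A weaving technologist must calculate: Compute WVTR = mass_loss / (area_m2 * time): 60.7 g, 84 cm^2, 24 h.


Formula: WVTR = mass_loss / (area * time)
Step 1: Convert area: 84 cm^2 = 0.0084 m^2
Step 2: WVTR = 60.7 g / (0.0084 m^2 * 24 h)
Step 3: WVTR = 60.7 / 0.2016 = 301.1 g/m^2/h

301.1 g/m^2/h


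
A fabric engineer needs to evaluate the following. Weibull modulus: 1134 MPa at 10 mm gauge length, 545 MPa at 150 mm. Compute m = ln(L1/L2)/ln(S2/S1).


Formula: m = ln(L1/L2) / ln(S2/S1)
Step 1: ln(L1/L2) = ln(10/150) = -2.70805
Step 2: S2/S1 = 545/1134 = 0.4806
Step 3: ln(S2/S1) = ln(0.4806) = -0.73272
Step 4: m = -2.70805 / -0.73272 = 3.70

3.70 (Weibull m)


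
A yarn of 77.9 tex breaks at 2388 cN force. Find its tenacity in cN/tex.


Formula: Tenacity = Breaking force / Linear density
Tenacity = 2388 cN / 77.9 tex
Tenacity = 30.65 cN/tex

30.65 cN/tex


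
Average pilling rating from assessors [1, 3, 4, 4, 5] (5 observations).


Formula: Mean = sum / count
Sum = 1 + 3 + 4 + 4 + 5 = 17
Mean = 17 / 5 = 3.4

3.4


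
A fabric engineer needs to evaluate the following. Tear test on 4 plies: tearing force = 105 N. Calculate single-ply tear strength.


Formula: Per-ply strength = Total force / Number of plies
Per-ply = 105 N / 4
Per-ply = 26.25 N

26.25 N


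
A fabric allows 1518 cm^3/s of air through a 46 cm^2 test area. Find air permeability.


Formula: Air Permeability = Airflow / Test Area
AP = 1518 cm^3/s / 46 cm^2
AP = 33.0 cm^3/s/cm^2

33.0 cm^3/s/cm^2


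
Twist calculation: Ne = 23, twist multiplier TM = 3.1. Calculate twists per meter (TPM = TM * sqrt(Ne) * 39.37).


Formula: TPM = TM * sqrt(Ne) * 39.37
Step 1: sqrt(Ne) = sqrt(23) = 4.7958
Step 2: TM * sqrt(Ne) = 3.1 * 4.7958 = 14.867
Step 3: TPM = 14.867 * 39.37 = 585 twists/m

585 twists/m


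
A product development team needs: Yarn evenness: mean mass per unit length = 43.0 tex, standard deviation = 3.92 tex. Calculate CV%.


Formula: CV% = (standard deviation / mean) * 100
Step 1: Ratio = 3.92 / 43.0 = 0.091163
Step 2: CV% = 0.091163 * 100 = 9.1163% ≈ 9.1%

9.1%


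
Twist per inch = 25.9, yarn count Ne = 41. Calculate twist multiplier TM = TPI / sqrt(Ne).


Formula: TM = TPI / sqrt(Ne)
Step 1: sqrt(Ne) = sqrt(41) = 6.4031
Step 2: TM = 25.9 / 6.4031 = 4.04

4.04 TM


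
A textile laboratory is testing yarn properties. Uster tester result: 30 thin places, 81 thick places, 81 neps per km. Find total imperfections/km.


Formula: Total = thin places + thick places + neps
Total = 30 + 81 + 81
Total = 192 imperfections/km

192 imperfections/km


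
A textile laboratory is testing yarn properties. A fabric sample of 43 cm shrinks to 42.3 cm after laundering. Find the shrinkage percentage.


Formula: Shrinkage% = ((L_before - L_after) / L_before) * 100
Step 1: Shrinkage = 43 - 42.3 = 0.7 cm
Step 2: Shrinkage% = (0.7 / 43) * 100
Step 3: Shrinkage% = 0.016279 * 100 = 1.6279% ≈ 1.6%

1.6%


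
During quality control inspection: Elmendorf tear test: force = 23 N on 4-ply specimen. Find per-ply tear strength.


Formula: Per-ply strength = Total force / Number of plies
Per-ply = 23 N / 4
Per-ply = 5.75 N

5.75 N


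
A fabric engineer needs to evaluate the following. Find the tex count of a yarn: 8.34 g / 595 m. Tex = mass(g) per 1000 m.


Formula: Tex = (mass_g / length_m) * 1000
Substituting: Tex = (8.34 / 595) * 1000
Intermediate: 8.34 / 595 = 0.01401681 g/m
Tex = 0.01401681 * 1000 = 14.02 tex

14.02 tex


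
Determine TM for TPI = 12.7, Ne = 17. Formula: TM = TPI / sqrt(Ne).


Formula: TM = TPI / sqrt(Ne)
Step 1: sqrt(Ne) = sqrt(17) = 4.1231
Step 2: TM = 12.7 / 4.1231 = 3.08

3.08 TM


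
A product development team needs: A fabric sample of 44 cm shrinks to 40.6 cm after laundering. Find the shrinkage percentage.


Formula: Shrinkage% = ((L_before - L_after) / L_before) * 100
Step 1: Shrinkage = 44 - 40.6 = 3.4 cm
Step 2: Shrinkage% = (3.4 / 44) * 100
Step 3: Shrinkage% = 0.077273 * 100 = 7.7273% ≈ 7.7%

7.7%


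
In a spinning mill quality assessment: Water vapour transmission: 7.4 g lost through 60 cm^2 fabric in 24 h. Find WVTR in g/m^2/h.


Formula: WVTR = mass_loss / (area * time)
Step 1: Convert area: 60 cm^2 = 0.006 m^2
Step 2: WVTR = 7.4 g / (0.006 m^2 * 24 h)
Step 3: WVTR = 7.4 / 0.144 = 51.4 g/m^2/h

51.4 g/m^2/h


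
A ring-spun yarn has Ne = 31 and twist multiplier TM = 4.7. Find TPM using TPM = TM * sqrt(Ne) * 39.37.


Formula: TPM = TM * sqrt(Ne) * 39.37
Step 1: sqrt(Ne) = sqrt(31) = 5.5678
Step 2: TM * sqrt(Ne) = 4.7 * 5.5678 = 26.1687
Step 3: TPM = 26.1687 * 39.37 = 1030 twists/m

1030 twists/m


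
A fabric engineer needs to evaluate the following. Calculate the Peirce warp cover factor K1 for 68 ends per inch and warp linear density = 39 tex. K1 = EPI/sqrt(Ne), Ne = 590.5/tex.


Formula: K1 = EPI / sqrt(Ne), with Ne = 590.5 / tex_warp
Step 1: Ne = 590.5 / 39 = 15.141
Step 2: sqrt(Ne) = sqrt(15.141) = 3.8911
Step 3: K1 = 68 / 3.8911 = 17.5

17.5


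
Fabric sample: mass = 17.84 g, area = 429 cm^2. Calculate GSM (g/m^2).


Formula: GSM = mass_g / area_m2
Step 1: Convert area: 429 cm^2 = 429 / 10000 = 0.0429 m^2
Step 2: GSM = 17.84 g / 0.0429 m^2 = 415.9 g/m^2

415.9 g/m^2


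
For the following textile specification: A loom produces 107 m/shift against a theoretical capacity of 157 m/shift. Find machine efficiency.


Formula: Efficiency% = (Actual output / Theoretical output) * 100
Efficiency% = (107 / 157) * 100
Efficiency% = 0.681529 * 100 = 68.1529% ≈ 68.2%

68.2%


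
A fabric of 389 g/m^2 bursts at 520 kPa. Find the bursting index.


Formula: Bursting Index = Bursting Strength / Fabric GSM
BI = 520 kPa / 389 g/m^2
BI = 1.337 kPa/(g/m^2)

1.337 kPa/(g/m^2)


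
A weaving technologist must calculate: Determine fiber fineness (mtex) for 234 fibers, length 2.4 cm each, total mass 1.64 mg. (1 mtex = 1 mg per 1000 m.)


Formula: fineness (mtex) = mass (mg) / total length (km) = (mass_mg / total_length_m) * 1000
Step 1: Convert fiber length: 2.4 cm = 0.024 m
Step 2: Total fiber length = 234 * 0.024 = 5.616 m
Step 3: Linear density = 1.64 mg / 5.616 m = 0.2920 mg/m
Step 4: fineness = 0.2920 * 1000 = 292.0 mtex

292.0 mtex


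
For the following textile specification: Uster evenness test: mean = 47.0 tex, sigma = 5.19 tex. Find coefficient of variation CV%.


Formula: CV% = (standard deviation / mean) * 100
Step 1: Ratio = 5.19 / 47.0 = 0.110426
Step 2: CV% = 0.110426 * 100 = 11.0426% ≈ 11.0%

11.0%


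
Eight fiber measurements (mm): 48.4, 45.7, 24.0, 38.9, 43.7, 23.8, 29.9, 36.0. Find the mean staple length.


Formula: Mean = sum of lengths / count
Sum = 48.4 + 45.7 + 24.0 + 38.9 + 43.7 + 23.8 + 29.9 + 36.0
Sum = 290.4 mm
Mean = 290.4 / 8 = 36.30 mm

36.30 mm


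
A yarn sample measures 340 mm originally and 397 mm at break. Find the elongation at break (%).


Formula: Elongation (%) = ((L_break - L0) / L0) * 100
Step 1: Extension = 397 - 340 = 57 mm
Step 2: Elongation = (57 / 340) * 100
Step 3: Elongation = 0.167647 * 100 = 16.7647% ≈ 16.8%

16.8%


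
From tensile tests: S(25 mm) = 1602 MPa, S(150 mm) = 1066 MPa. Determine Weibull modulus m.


Formula: m = ln(L1/L2) / ln(S2/S1)
Step 1: ln(L1/L2) = ln(25/150) = -1.79176
Step 2: S2/S1 = 1066/1602 = 0.66542
Step 3: ln(S2/S1) = ln(0.66542) = -0.40734
Step 4: m = -1.79176 / -0.40734 = 4.40

4.40 (Weibull m)


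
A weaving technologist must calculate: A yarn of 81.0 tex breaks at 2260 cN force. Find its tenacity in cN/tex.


Formula: Tenacity = Breaking force / Linear density
Tenacity = 2260 cN / 81.0 tex
Tenacity = 27.90 cN/tex

27.90 cN/tex


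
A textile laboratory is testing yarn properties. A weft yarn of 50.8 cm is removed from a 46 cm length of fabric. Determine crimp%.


Formula: Crimp% = ((L_yarn - L_fabric) / L_fabric) * 100
Step 1: Extension = 50.8 - 46 = 4.8 cm
Step 2: Crimp% = (4.8 / 46) * 100
Step 3: Crimp% = 0.104348 * 100 = 10.4348% ≈ 10.4%

10.4%


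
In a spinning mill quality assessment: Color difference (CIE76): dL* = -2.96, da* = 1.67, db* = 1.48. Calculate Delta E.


Formula: Delta E = sqrt(dL*^2 + da*^2 + db*^2)
Step 1: dL*^2 = (-2.96)^2 = 8.7616
Step 2: da*^2 = 1.67^2 = 2.7889
Step 3: db*^2 = 1.48^2 = 2.1904
Step 4: Sum = 8.7616 + 2.7889 + 2.1904 = 13.7409
Step 5: Delta E = sqrt(13.7409) = 3.71

3.71 Delta E


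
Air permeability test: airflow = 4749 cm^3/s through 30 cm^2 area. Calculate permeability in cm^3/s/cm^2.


Formula: Air Permeability = Airflow / Test Area
AP = 4749 cm^3/s / 30 cm^2
AP = 158.3 cm^3/s/cm^2

158.3 cm^3/s/cm^2


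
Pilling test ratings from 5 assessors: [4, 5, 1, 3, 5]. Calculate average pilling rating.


Formula: Mean = sum / count
Sum = 4 + 5 + 1 + 3 + 5 = 18
Mean = 18 / 5 = 3.6

3.6


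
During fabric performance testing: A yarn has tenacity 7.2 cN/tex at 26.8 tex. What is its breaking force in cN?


Formula: Breaking force = Tenacity * Linear density
F = 7.2 cN/tex * 26.8 tex
F = 192.96 cN

192.96 cN


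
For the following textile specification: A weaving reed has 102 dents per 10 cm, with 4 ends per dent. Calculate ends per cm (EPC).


Formula: EPC = (dents per 10 cm * ends per dent) / 10
Step 1: Total ends per 10 cm = 102 * 4 = 408
Step 2: EPC = 408 / 10 = 40.8 ends/cm

40.8 ends/cm


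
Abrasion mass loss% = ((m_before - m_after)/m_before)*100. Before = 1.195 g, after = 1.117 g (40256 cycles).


Formula: Mass loss% = ((m_before - m_after) / m_before) * 100
Step 1: Mass loss = 1.195 - 1.117 = 0.078 g
Step 2: Ratio = 0.078 / 1.195 = 0.065272
Step 3: Mass loss% = 0.065272 * 100 = 6.5272% ≈ 6.53%

6.53%


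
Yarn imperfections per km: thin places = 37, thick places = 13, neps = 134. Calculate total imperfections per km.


Formula: Total = thin places + thick places + neps
Total = 37 + 13 + 134
Total = 184 imperfections/km

184 imperfections/km


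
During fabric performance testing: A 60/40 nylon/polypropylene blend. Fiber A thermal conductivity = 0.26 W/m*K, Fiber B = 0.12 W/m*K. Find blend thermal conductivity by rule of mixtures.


Formula: Blend property = (fraction_A * property_A) + (fraction_B * property_B)
Step 1: Contribution A = 60/100 * 0.26 W/m*K = 0.156 W/m*K
Step 2: Contribution B = 40/100 * 0.12 W/m*K = 0.048 W/m*K
Step 3: Blend thermal conductivity = 0.156 + 0.048 = 0.204 W/m*K

0.204 W/m*K


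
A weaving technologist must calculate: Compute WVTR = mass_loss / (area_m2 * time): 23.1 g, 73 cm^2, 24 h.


Formula: WVTR = mass_loss / (area * time)
Step 1: Convert area: 73 cm^2 = 0.0073 m^2
Step 2: WVTR = 23.1 g / (0.0073 m^2 * 24 h)
Step 3: WVTR = 23.1 / 0.1752 = 131.8 g/m^2/h

131.8 g/m^2/h


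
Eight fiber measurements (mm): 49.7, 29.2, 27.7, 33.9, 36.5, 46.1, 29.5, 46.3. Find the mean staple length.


Formula: Mean = sum of lengths / count
Sum = 49.7 + 29.2 + 27.7 + 33.9 + 36.5 + 46.1 + 29.5 + 46.3
Sum = 298.9 mm
Mean = 298.9 / 8 = 37.36 mm

37.36 mm


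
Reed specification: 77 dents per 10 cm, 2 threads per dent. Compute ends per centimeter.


Formula: EPC = (dents per 10 cm * ends per dent) / 10
Step 1: Total ends per 10 cm = 77 * 2 = 154
Step 2: EPC = 154 / 10 = 15.4 ends/cm

15.4 ends/cm


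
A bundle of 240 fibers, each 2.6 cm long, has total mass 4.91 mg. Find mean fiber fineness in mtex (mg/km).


Formula: fineness (mtex) = mass (mg) / total length (km) = (mass_mg / total_length_m) * 1000
Step 1: Convert fiber length: 2.6 cm = 0.026 m
Step 2: Total fiber length = 240 * 0.026 = 6.24 m
Step 3: Linear density = 4.91 mg / 6.24 m = 0.7869 mg/m
Step 4: fineness = 0.7869 * 1000 = 786.9 mtex

786.9 mtex


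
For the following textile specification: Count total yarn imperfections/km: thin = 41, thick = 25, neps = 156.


Formula: Total = thin places + thick places + neps
Total = 41 + 25 + 156
Total = 222 imperfections/km

222 imperfections/km


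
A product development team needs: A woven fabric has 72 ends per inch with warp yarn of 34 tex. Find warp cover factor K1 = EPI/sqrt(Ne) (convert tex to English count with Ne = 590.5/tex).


Formula: K1 = EPI / sqrt(Ne), with Ne = 590.5 / tex_warp
Step 1: Ne = 590.5 / 34 = 17.368
Step 2: sqrt(Ne) = sqrt(17.368) = 4.1675
Step 3: K1 = 72 / 4.1675 = 17.3

17.3


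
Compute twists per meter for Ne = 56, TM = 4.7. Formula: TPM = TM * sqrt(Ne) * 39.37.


Formula: TPM = TM * sqrt(Ne) * 39.37
Step 1: sqrt(Ne) = sqrt(56) = 7.4833
Step 2: TM * sqrt(Ne) = 4.7 * 7.4833 = 35.1715
Step 3: TPM = 35.1715 * 39.37 = 1385 twists/m

1385 twists/m


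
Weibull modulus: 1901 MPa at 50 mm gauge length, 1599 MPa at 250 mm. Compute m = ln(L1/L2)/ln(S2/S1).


Formula: m = ln(L1/L2) / ln(S2/S1)
Step 1: ln(L1/L2) = ln(50/250) = -1.60944
Step 2: S2/S1 = 1599/1901 = 0.84114
Step 3: ln(S2/S1) = ln(0.84114) = -0.17300
Step 4: m = -1.60944 / -0.17300 = 9.30

9.30 (Weibull m)


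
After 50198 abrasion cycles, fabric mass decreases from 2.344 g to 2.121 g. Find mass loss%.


Formula: Mass loss% = ((m_before - m_after) / m_before) * 100
Step 1: Mass loss = 2.344 - 2.121 = 0.223 g
Step 2: Ratio = 0.223 / 2.344 = 0.0951365
Step 3: Mass loss% = 0.0951365 * 100 = 9.51365% ≈ 9.51%

9.51%


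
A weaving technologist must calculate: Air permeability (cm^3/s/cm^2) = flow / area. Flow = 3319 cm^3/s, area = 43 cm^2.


Formula: Air Permeability = Airflow / Test Area
AP = 3319 cm^3/s / 43 cm^2
AP = 77.2 cm^3/s/cm^2

77.2 cm^3/s/cm^2


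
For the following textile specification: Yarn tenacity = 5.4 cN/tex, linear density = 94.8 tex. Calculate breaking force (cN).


Formula: Breaking force = Tenacity * Linear density
F = 5.4 cN/tex * 94.8 tex
F = 511.92 cN

511.92 cN


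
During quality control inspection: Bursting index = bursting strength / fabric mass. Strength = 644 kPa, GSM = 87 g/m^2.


Formula: Bursting Index = Bursting Strength / Fabric GSM
BI = 644 kPa / 87 g/m^2
BI = 7.402 kPa/(g/m^2)

7.402 kPa/(g/m^2)


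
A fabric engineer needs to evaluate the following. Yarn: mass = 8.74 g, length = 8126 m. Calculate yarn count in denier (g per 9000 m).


Formula: den = (mass_g / length_m) * 9000
Substituting: den = (8.74 / 8126) * 9000
Intermediate: 8.74 / 8126 = 0.00107556 g/m
den = 0.00107556 * 9000 = 9.7 denier

9.7 denier


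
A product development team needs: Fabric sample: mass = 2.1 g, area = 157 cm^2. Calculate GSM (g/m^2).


Formula: GSM = mass_g / area_m2
Step 1: Convert area: 157 cm^2 = 157 / 10000 = 0.0157 m^2
Step 2: GSM = 2.1 g / 0.0157 m^2 = 133.8 g/m^2

133.8 g/m^2


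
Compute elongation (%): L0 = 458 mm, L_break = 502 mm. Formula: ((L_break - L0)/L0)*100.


Formula: Elongation (%) = ((L_break - L0) / L0) * 100
Step 1: Extension = 502 - 458 = 44 mm
Step 2: Elongation = (44 / 458) * 100
Step 3: Elongation = 0.09607 * 100 = 9.607% ≈ 9.6%

9.6%


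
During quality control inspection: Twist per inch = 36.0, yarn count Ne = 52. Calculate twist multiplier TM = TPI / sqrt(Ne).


Formula: TM = TPI / sqrt(Ne)
Step 1: sqrt(Ne) = sqrt(52) = 7.2111
Step 2: TM = 36.0 / 7.2111 = 4.99

4.99 TM


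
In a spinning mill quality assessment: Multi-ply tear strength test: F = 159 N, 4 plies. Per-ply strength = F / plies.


Formula: Per-ply strength = Total force / Number of plies
Per-ply = 159 N / 4
Per-ply = 39.75 N

39.75 N


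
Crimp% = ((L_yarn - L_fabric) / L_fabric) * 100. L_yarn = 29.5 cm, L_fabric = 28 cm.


Formula: Crimp% = ((L_yarn - L_fabric) / L_fabric) * 100
Step 1: Extension = 29.5 - 28 = 1.5 cm
Step 2: Crimp% = (1.5 / 28) * 100
Step 3: Crimp% = 0.053571 * 100 = 5.3571% ≈ 5.4%

5.4%


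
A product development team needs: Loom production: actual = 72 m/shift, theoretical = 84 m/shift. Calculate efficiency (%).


Formula: Efficiency% = (Actual output / Theoretical output) * 100
Efficiency% = (72 / 84) * 100
Efficiency% = 0.857143 * 100 = 85.7143% ≈ 85.7%

85.7%


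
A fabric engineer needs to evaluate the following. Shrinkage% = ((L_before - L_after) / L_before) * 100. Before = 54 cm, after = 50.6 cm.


Formula: Shrinkage% = ((L_before - L_after) / L_before) * 100
Step 1: Shrinkage = 54 - 50.6 = 3.4 cm
Step 2: Shrinkage% = (3.4 / 54) * 100
Step 3: Shrinkage% = 0.062963 * 100 = 6.2963% ≈ 6.3%

6.3%


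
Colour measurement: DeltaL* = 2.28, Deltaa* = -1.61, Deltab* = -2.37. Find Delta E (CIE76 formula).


Formula: Delta E = sqrt(dL*^2 + da*^2 + db*^2)
Step 1: dL*^2 = 2.28^2 = 5.1984
Step 2: da*^2 = (-1.61)^2 = 2.5921
Step 3: db*^2 = (-2.37)^2 = 5.6169
Step 4: Sum = 5.1984 + 2.5921 + 5.6169 = 13.4074
Step 5: Delta E = sqrt(13.4074) = 3.66

3.66 Delta E


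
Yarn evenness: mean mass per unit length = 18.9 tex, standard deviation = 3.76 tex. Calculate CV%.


Formula: CV% = (standard deviation / mean) * 100
Step 1: Ratio = 3.76 / 18.9 = 0.198942
Step 2: CV% = 0.198942 * 100 = 19.8942% ≈ 19.9%

19.9%


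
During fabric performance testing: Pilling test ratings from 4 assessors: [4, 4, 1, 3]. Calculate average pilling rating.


Formula: Mean = sum / count
Sum = 4 + 4 + 1 + 3 = 12
Mean = 12 / 4 = 3.0

3.0


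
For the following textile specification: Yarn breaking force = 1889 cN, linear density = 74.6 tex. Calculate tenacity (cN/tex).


Formula: Tenacity = Breaking force / Linear density
Tenacity = 1889 cN / 74.6 tex
Tenacity = 25.32 cN/tex

25.32 cN/tex


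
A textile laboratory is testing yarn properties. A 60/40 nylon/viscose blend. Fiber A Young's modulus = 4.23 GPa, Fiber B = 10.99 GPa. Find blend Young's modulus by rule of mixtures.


Formula: Blend property = (fraction_A * property_A) + (fraction_B * property_B)
Step 1: Contribution A = 60/100 * 4.23 GPa = 2.538 GPa
Step 2: Contribution B = 40/100 * 10.99 GPa = 4.396 GPa
Step 3: Blend Young's modulus = 2.538 + 4.396 = 6.934 GPa

6.934 GPa


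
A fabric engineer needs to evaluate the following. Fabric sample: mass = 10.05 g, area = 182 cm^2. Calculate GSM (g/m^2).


Formula: GSM = mass_g / area_m2
Step 1: Convert area: 182 cm^2 = 182 / 10000 = 0.0182 m^2
Step 2: GSM = 10.05 g / 0.0182 m^2 = 552.2 g/m^2

552.2 g/m^2


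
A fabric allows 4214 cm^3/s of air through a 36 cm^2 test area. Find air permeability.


Formula: Air Permeability = Airflow / Test Area
AP = 4214 cm^3/s / 36 cm^2
AP = 117.1 cm^3/s/cm^2

117.1 cm^3/s/cm^2


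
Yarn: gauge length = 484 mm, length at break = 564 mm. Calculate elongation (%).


Formula: Elongation (%) = ((L_break - L0) / L0) * 100
Step 1: Extension = 564 - 484 = 80 mm
Step 2: Elongation = (80 / 484) * 100
Step 3: Elongation = 0.165289 * 100 = 16.5289% ≈ 16.5%

16.5%


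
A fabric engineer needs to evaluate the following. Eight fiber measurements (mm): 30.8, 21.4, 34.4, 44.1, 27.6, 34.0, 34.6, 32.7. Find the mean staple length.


Formula: Mean = sum of lengths / count
Sum = 30.8 + 21.4 + 34.4 + 44.1 + 27.6 + 34.0 + 34.6 + 32.7
Sum = 259.6 mm
Mean = 259.6 / 8 = 32.45 mm

32.45 mm


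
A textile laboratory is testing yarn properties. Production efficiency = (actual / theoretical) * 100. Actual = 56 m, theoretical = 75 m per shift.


Formula: Efficiency% = (Actual output / Theoretical output) * 100
Efficiency% = (56 / 75) * 100
Efficiency% = 0.746667 * 100 = 74.6667% ≈ 74.7%

74.7%


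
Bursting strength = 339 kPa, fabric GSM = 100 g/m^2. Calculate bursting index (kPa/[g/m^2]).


Formula: Bursting Index = Bursting Strength / Fabric GSM
BI = 339 kPa / 100 g/m^2
BI = 3.390 kPa/(g/m^2)

3.390 kPa/(g/m^2)


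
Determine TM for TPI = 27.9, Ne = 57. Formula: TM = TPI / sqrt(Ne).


Formula: TM = TPI / sqrt(Ne)
Step 1: sqrt(Ne) = sqrt(57) = 7.5498
Step 2: TM = 27.9 / 7.5498 = 3.70

3.70 TM


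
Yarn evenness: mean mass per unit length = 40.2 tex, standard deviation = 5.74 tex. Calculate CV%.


Formula: CV% = (standard deviation / mean) * 100
Step 1: Ratio = 5.74 / 40.2 = 0.142786
Step 2: CV% = 0.142786 * 100 = 14.2786% ≈ 14.3%

14.3%


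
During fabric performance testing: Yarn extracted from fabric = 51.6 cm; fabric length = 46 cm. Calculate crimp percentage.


Formula: Crimp% = ((L_yarn - L_fabric) / L_fabric) * 100
Step 1: Extension = 51.6 - 46 = 5.6 cm
Step 2: Crimp% = (5.6 / 46) * 100
Step 3: Crimp% = 0.121739 * 100 = 12.1739% ≈ 12.2%

12.2%


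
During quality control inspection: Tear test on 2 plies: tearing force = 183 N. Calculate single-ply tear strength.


Formula: Per-ply strength = Total force / Number of plies
Per-ply = 183 N / 2
Per-ply = 91.5 N

91.5 N


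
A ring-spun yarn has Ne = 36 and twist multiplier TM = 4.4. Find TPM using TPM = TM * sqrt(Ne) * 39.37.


Formula: TPM = TM * sqrt(Ne) * 39.37
Step 1: sqrt(Ne) = sqrt(36) = 6
Step 2: TM * sqrt(Ne) = 4.4 * 6 = 26.4
Step 3: TPM = 26.4 * 39.37 = 1039 twists/m

1039 twists/m


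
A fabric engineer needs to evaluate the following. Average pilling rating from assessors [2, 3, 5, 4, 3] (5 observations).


Formula: Mean = sum / count
Sum = 2 + 3 + 5 + 4 + 3 = 17
Mean = 17 / 5 = 3.4

3.4


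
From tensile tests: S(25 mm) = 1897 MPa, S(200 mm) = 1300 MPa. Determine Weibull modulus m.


Formula: m = ln(L1/L2) / ln(S2/S1)
Step 1: ln(L1/L2) = ln(25/200) = -2.07944
Step 2: S2/S1 = 1300/1897 = 0.68529
Step 3: ln(S2/S1) = ln(0.68529) = -0.37791
Step 4: m = -2.07944 / -0.37791 = 5.50

5.50 (Weibull m)


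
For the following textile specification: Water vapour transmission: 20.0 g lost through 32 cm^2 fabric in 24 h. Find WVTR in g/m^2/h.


Formula: WVTR = mass_loss / (area * time)
Step 1: Convert area: 32 cm^2 = 0.0032 m^2
Step 2: WVTR = 20.0 g / (0.0032 m^2 * 24 h)
Step 3: WVTR = 20.0 / 0.0768 = 260.4 g/m^2/h

260.4 g/m^2/h


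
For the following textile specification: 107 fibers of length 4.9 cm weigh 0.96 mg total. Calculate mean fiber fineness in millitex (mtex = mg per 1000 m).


Formula: fineness (mtex) = mass (mg) / total length (km) = (mass_mg / total_length_m) * 1000
Step 1: Convert fiber length: 4.9 cm = 0.049 m
Step 2: Total fiber length = 107 * 0.049 = 5.243 m
Step 3: Linear density = 0.96 mg / 5.243 m = 0.1831 mg/m
Step 4: fineness = 0.1831 * 1000 = 183.1 mtex

183.1 mtex


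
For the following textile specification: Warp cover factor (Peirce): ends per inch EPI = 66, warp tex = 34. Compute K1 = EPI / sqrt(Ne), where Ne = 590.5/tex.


Formula: K1 = EPI / sqrt(Ne), with Ne = 590.5 / tex_warp
Step 1: Ne = 590.5 / 34 = 17.368
Step 2: sqrt(Ne) = sqrt(17.368) = 4.1675
Step 3: K1 = 66 / 4.1675 = 15.8

15.8


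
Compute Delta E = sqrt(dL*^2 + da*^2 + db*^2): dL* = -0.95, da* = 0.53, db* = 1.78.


Formula: Delta E = sqrt(dL*^2 + da*^2 + db*^2)
Step 1: dL*^2 = (-0.95)^2 = 0.9025
Step 2: da*^2 = 0.53^2 = 0.2809
Step 3: db*^2 = 1.78^2 = 3.1684
Step 4: Sum = 0.9025 + 0.2809 + 3.1684 = 4.3518
Step 5: Delta E = sqrt(4.3518) = 2.09

2.09 Delta E


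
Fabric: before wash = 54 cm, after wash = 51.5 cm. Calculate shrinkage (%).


Formula: Shrinkage% = ((L_before - L_after) / L_before) * 100
Step 1: Shrinkage = 54 - 51.5 = 2.5 cm
Step 2: Shrinkage% = (2.5 / 54) * 100
Step 3: Shrinkage% = 0.046296 * 100 = 4.6296% ≈ 4.6%

4.6%


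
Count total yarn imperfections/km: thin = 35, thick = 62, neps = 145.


Formula: Total = thin places + thick places + neps
Total = 35 + 62 + 145
Total = 242 imperfections/km

242 imperfections/km


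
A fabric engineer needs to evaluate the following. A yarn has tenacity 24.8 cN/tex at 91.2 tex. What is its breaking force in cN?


Formula: Breaking force = Tenacity * Linear density
F = 24.8 cN/tex * 91.2 tex
F = 2261.76 cN

2261.76 cN


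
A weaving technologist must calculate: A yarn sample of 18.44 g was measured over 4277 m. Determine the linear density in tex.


Formula: Tex = (mass_g / length_m) * 1000
Substituting: Tex = (18.44 / 4277) * 1000
Intermediate: 18.44 / 4277 = 0.00431143 g/m
Tex = 0.00431143 * 1000 = 4.31 tex

4.31 tex


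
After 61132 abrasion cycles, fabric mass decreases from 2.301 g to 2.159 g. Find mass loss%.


Formula: Mass loss% = ((m_before - m_after) / m_before) * 100
Step 1: Mass loss = 2.301 - 2.159 = 0.142 g
Step 2: Ratio = 0.142 / 2.301 = 0.0617123
Step 3: Mass loss% = 0.0617123 * 100 = 6.17123% ≈ 6.17%

6.17%


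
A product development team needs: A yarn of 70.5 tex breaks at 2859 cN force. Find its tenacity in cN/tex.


Formula: Tenacity = Breaking force / Linear density
Tenacity = 2859 cN / 70.5 tex
Tenacity = 40.55 cN/tex

40.55 cN/tex


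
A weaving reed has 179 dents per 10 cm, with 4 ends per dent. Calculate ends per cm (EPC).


Formula: EPC = (dents per 10 cm * ends per dent) / 10
Step 1: Total ends per 10 cm = 179 * 4 = 716
Step 2: EPC = 716 / 10 = 71.6 ends/cm

71.6 ends/cm


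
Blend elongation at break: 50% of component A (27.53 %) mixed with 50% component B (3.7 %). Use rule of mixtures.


Formula: Blend property = (fraction_A * property_A) + (fraction_B * property_B)
Step 1: Contribution A = 50/100 * 27.53 % = 13.765 %
Step 2: Contribution B = 50/100 * 3.7 % = 1.85 %
Step 3: Blend elongation at break = 13.765 + 1.85 = 15.615 %

15.615 %


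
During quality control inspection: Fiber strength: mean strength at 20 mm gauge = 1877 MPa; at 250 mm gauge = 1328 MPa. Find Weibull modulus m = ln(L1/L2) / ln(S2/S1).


Formula: m = ln(L1/L2) / ln(S2/S1)
Step 1: ln(L1/L2) = ln(20/250) = -2.52573
Step 2: S2/S1 = 1328/1877 = 0.70751
Step 3: ln(S2/S1) = ln(0.70751) = -0.34600
Step 4: m = -2.52573 / -0.34600 = 7.30

7.30 (Weibull m)


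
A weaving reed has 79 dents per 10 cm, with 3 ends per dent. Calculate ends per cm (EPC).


Formula: EPC = (dents per 10 cm * ends per dent) / 10
Step 1: Total ends per 10 cm = 79 * 3 = 237
Step 2: EPC = 237 / 10 = 23.7 ends/cm

23.7 ends/cm


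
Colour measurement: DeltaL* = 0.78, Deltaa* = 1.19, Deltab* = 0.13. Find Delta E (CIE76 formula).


Formula: Delta E = sqrt(dL*^2 + da*^2 + db*^2)
Step 1: dL*^2 = 0.78^2 = 0.6084
Step 2: da*^2 = 1.19^2 = 1.4161
Step 3: db*^2 = 0.13^2 = 0.0169
Step 4: Sum = 0.6084 + 1.4161 + 0.0169 = 2.0414
Step 5: Delta E = sqrt(2.0414) = 1.43

1.43 Delta E


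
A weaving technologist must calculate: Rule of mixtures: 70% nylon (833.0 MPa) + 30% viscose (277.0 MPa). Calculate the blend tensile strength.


Formula: Blend property = (fraction_A * property_A) + (fraction_B * property_B)
Step 1: Contribution A = 70/100 * 833.0 MPa = 583.1 MPa
Step 2: Contribution B = 30/100 * 277.0 MPa = 83.1 MPa
Step 3: Blend tensile strength = 583.1 + 83.1 = 666.2 MPa

666.2 MPa


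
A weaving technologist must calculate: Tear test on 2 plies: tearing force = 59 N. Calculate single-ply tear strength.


Formula: Per-ply strength = Total force / Number of plies
Per-ply = 59 N / 2
Per-ply = 29.5 N

29.5 N


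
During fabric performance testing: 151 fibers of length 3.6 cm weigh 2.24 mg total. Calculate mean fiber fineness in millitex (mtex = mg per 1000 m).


Formula: fineness (mtex) = mass (mg) / total length (km) = (mass_mg / total_length_m) * 1000
Step 1: Convert fiber length: 3.6 cm = 0.036 m
Step 2: Total fiber length = 151 * 0.036 = 5.436 m
Step 3: Linear density = 2.24 mg / 5.436 m = 0.4121 mg/m
Step 4: fineness = 0.4121 * 1000 = 412.1 mtex

412.1 mtex


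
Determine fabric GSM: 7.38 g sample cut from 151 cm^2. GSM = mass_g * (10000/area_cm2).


Formula: GSM = mass_g / area_m2
Step 1: Convert area: 151 cm^2 = 151 / 10000 = 0.0151 m^2
Step 2: GSM = 7.38 g / 0.0151 m^2 = 488.7 g/m^2

488.7 g/m^2


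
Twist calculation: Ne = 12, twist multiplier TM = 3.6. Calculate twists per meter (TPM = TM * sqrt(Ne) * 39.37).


Formula: TPM = TM * sqrt(Ne) * 39.37
Step 1: sqrt(Ne) = sqrt(12) = 3.4641
Step 2: TM * sqrt(Ne) = 3.6 * 3.4641 = 12.4708
Step 3: TPM = 12.4708 * 39.37 = 491 twists/m

491 twists/m


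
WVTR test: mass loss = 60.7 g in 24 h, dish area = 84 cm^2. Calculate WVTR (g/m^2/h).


Formula: WVTR = mass_loss / (area * time)
Step 1: Convert area: 84 cm^2 = 0.0084 m^2
Step 2: WVTR = 60.7 g / (0.0084 m^2 * 24 h)
Step 3: WVTR = 60.7 / 0.2016 = 301.1 g/m^2/h

301.1 g/m^2/h


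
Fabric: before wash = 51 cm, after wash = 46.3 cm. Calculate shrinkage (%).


Formula: Shrinkage% = ((L_before - L_after) / L_before) * 100
Step 1: Shrinkage = 51 - 46.3 = 4.7 cm
Step 2: Shrinkage% = (4.7 / 51) * 100
Step 3: Shrinkage% = 0.092157 * 100 = 9.2157% ≈ 9.2%

9.2%


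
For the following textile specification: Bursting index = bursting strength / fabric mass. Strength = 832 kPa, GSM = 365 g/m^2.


Formula: Bursting Index = Bursting Strength / Fabric GSM
BI = 832 kPa / 365 g/m^2
BI = 2.279 kPa/(g/m^2)

2.279 kPa/(g/m^2)


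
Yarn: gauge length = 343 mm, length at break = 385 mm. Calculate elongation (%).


Formula: Elongation (%) = ((L_break - L0) / L0) * 100
Step 1: Extension = 385 - 343 = 42 mm
Step 2: Elongation = (42 / 343) * 100
Step 3: Elongation = 0.122449 * 100 = 12.2449% ≈ 12.2%

12.2%


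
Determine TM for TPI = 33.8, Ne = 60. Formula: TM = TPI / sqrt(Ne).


Formula: TM = TPI / sqrt(Ne)
Step 1: sqrt(Ne) = sqrt(60) = 7.746
Step 2: TM = 33.8 / 7.746 = 4.36

4.36 TM


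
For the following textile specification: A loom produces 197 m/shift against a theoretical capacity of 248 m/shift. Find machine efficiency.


Formula: Efficiency% = (Actual output / Theoretical output) * 100
Efficiency% = (197 / 248) * 100
Efficiency% = 0.794355 * 100 = 79.4355% ≈ 79.4%

79.4%


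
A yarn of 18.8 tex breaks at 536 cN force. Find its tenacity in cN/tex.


Formula: Tenacity = Breaking force / Linear density
Tenacity = 536 cN / 18.8 tex
Tenacity = 28.51 cN/tex

28.51 cN/tex


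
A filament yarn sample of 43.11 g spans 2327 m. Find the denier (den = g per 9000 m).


Formula: den = (mass_g / length_m) * 9000
Substituting: den = (43.11 / 2327) * 9000
Intermediate: 43.11 / 2327 = 0.018526 g/m
den = 0.018526 * 9000 = 166.7 denier

166.7 denier


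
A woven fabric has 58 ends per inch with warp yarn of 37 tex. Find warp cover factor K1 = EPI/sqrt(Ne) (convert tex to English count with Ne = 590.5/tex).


Formula: K1 = EPI / sqrt(Ne), with Ne = 590.5 / tex_warp
Step 1: Ne = 590.5 / 37 = 15.959
Step 2: sqrt(Ne) = sqrt(15.959) = 3.9949
Step 3: K1 = 58 / 3.9949 = 14.5

14.5


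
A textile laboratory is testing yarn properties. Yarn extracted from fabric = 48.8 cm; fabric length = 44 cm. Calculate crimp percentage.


Formula: Crimp% = ((L_yarn - L_fabric) / L_fabric) * 100
Step 1: Extension = 48.8 - 44 = 4.8 cm
Step 2: Crimp% = (4.8 / 44) * 100
Step 3: Crimp% = 0.109091 * 100 = 10.9091% ≈ 10.9%

10.9%


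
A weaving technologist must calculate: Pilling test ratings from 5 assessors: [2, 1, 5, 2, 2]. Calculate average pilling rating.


Formula: Mean = sum / count
Sum = 2 + 1 + 5 + 2 + 2 = 12
Mean = 12 / 5 = 2.4

2.4


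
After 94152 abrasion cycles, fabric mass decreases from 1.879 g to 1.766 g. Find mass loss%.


Formula: Mass loss% = ((m_before - m_after) / m_before) * 100
Step 1: Mass loss = 1.879 - 1.766 = 0.113 g
Step 2: Ratio = 0.113 / 1.879 = 0.0601384
Step 3: Mass loss% = 0.0601384 * 100 = 6.01384% ≈ 6.01%

6.01%


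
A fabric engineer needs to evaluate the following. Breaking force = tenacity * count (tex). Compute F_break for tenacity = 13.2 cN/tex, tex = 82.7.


Formula: Breaking force = Tenacity * Linear density
F = 13.2 cN/tex * 82.7 tex
F = 1091.64 cN

1091.64 cN


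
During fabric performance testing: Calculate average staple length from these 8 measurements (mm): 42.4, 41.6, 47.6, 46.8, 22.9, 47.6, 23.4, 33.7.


Formula: Mean = sum of lengths / count
Sum = 42.4 + 41.6 + 47.6 + 46.8 + 22.9 + 47.6 + 23.4 + 33.7
Sum = 306.0 mm
Mean = 306.0 / 8 = 38.25 mm

38.25 mm


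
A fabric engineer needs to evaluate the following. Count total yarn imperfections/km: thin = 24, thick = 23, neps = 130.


Formula: Total = thin places + thick places + neps
Total = 24 + 23 + 130
Total = 177 imperfections/km

177 imperfections/km


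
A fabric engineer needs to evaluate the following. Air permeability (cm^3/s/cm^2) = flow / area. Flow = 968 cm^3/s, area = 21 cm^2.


Formula: Air Permeability = Airflow / Test Area
AP = 968 cm^3/s / 21 cm^2
AP = 46.1 cm^3/s/cm^2

46.1 cm^3/s/cm^2


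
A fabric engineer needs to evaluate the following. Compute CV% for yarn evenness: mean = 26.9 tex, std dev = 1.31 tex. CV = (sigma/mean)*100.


Formula: CV% = (standard deviation / mean) * 100
Step 1: Ratio = 1.31 / 26.9 = 0.048699
Step 2: CV% = 0.048699 * 100 = 4.8699% ≈ 4.9%

4.9%


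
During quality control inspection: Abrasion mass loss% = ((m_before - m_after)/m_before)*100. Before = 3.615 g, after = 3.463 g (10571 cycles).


Formula: Mass loss% = ((m_before - m_after) / m_before) * 100
Step 1: Mass loss = 3.615 - 3.463 = 0.152 g
Step 2: Ratio = 0.152 / 3.615 = 0.042047
Step 3: Mass loss% = 0.042047 * 100 = 4.2047% ≈ 4.20%

4.20%


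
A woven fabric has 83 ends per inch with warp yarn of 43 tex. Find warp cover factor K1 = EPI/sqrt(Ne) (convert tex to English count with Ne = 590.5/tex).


Formula: K1 = EPI / sqrt(Ne), with Ne = 590.5 / tex_warp
Step 1: Ne = 590.5 / 43 = 13.733
Step 2: sqrt(Ne) = sqrt(13.733) = 3.7058
Step 3: K1 = 83 / 3.7058 = 22.4

22.4


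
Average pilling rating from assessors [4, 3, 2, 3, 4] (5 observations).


Formula: Mean = sum / count
Sum = 4 + 3 + 2 + 3 + 4 = 16
Mean = 16 / 5 = 3.2

3.2


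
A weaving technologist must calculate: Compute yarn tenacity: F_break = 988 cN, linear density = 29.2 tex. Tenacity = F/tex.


Formula: Tenacity = Breaking force / Linear density
Tenacity = 988 cN / 29.2 tex
Tenacity = 33.84 cN/tex

33.84 cN/tex


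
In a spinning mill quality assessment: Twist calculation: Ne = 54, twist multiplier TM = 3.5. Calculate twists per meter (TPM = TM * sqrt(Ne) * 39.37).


Formula: TPM = TM * sqrt(Ne) * 39.37
Step 1: sqrt(Ne) = sqrt(54) = 7.3485
Step 2: TM * sqrt(Ne) = 3.5 * 7.3485 = 25.7198
Step 3: TPM = 25.7198 * 39.37 = 1013 twists/m

1013 twists/m


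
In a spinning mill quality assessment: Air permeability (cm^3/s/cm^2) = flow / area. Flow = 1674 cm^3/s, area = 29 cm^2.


Formula: Air Permeability = Airflow / Test Area
AP = 1674 cm^3/s / 29 cm^2
AP = 57.7 cm^3/s/cm^2

57.7 cm^3/s/cm^2


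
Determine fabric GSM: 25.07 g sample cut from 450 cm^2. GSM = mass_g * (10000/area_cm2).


Formula: GSM = mass_g / area_m2
Step 1: Convert area: 450 cm^2 = 450 / 10000 = 0.045 m^2
Step 2: GSM = 25.07 g / 0.045 m^2 = 557.1 g/m^2

557.1 g/m^2


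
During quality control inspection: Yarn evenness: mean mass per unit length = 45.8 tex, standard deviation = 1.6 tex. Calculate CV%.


Formula: CV% = (standard deviation / mean) * 100
Step 1: Ratio = 1.6 / 45.8 = 0.034934
Step 2: CV% = 0.034934 * 100 = 3.4934% ≈ 3.5%

3.5%


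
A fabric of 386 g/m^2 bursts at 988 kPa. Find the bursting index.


Formula: Bursting Index = Bursting Strength / Fabric GSM
BI = 988 kPa / 386 g/m^2
BI = 2.560 kPa/(g/m^2)

2.560 kPa/(g/m^2)


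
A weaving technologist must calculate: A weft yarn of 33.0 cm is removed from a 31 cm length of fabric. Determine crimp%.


Formula: Crimp% = ((L_yarn - L_fabric) / L_fabric) * 100
Step 1: Extension = 33.0 - 31 = 2.0 cm
Step 2: Crimp% = (2.0 / 31) * 100
Step 3: Crimp% = 0.064516 * 100 = 6.4516% ≈ 6.5%

6.5%


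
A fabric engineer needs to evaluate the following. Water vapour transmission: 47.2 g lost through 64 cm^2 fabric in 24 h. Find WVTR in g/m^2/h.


Formula: WVTR = mass_loss / (area * time)
Step 1: Convert area: 64 cm^2 = 0.0064 m^2
Step 2: WVTR = 47.2 g / (0.0064 m^2 * 24 h)
Step 3: WVTR = 47.2 / 0.1536 = 307.3 g/m^2/h

307.3 g/m^2/h


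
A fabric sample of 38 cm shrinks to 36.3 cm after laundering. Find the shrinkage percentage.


Formula: Shrinkage% = ((L_before - L_after) / L_before) * 100
Step 1: Shrinkage = 38 - 36.3 = 1.7 cm
Step 2: Shrinkage% = (1.7 / 38) * 100
Step 3: Shrinkage% = 0.044737 * 100 = 4.4737% ≈ 4.5%

4.5%


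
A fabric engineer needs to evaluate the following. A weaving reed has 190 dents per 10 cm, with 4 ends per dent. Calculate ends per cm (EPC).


Formula: EPC = (dents per 10 cm * ends per dent) / 10
Step 1: Total ends per 10 cm = 190 * 4 = 760
Step 2: EPC = 760 / 10 = 76.0 ends/cm

76.0 ends/cm


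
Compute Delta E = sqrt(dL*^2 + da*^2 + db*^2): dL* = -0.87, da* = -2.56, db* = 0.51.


Formula: Delta E = sqrt(dL*^2 + da*^2 + db*^2)
Step 1: dL*^2 = (-0.87)^2 = 0.7569
Step 2: da*^2 = (-2.56)^2 = 6.5536
Step 3: db*^2 = 0.51^2 = 0.2601
Step 4: Sum = 0.7569 + 6.5536 + 0.2601 = 7.5706
Step 5: Delta E = sqrt(7.5706) = 2.75

2.75 Delta E


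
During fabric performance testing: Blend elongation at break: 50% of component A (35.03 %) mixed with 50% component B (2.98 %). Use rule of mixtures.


Formula: Blend property = (fraction_A * property_A) + (fraction_B * property_B)
Step 1: Contribution A = 50/100 * 35.03 % = 17.515 %
Step 2: Contribution B = 50/100 * 2.98 % = 1.49 %
Step 3: Blend elongation at break = 17.515 + 1.49 = 19.005 %

19.005 %


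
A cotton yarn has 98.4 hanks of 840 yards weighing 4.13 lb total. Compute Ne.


Formula: Ne = hanks / mass_lb
Substituting: Ne = 98.4 / 4.13
Ne = 23.8

23.8 Ne


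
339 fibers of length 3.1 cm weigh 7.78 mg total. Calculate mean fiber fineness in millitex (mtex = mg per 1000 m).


Formula: fineness (mtex) = mass (mg) / total length (km) = (mass_mg / total_length_m) * 1000
Step 1: Convert fiber length: 3.1 cm = 0.031 m
Step 2: Total fiber length = 339 * 0.031 = 10.509 m
Step 3: Linear density = 7.78 mg / 10.509 m = 0.7403 mg/m
Step 4: fineness = 0.7403 * 1000 = 740.3 mtex

740.3 mtex


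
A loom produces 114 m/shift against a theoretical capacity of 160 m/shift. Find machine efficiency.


Formula: Efficiency% = (Actual output / Theoretical output) * 100
Efficiency% = (114 / 160) * 100
Efficiency% = 0.7125 * 100 = 71.25% ≈ 71.3%

71.3%


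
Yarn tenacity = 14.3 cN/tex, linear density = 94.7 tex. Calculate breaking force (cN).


Formula: Breaking force = Tenacity * Linear density
F = 14.3 cN/tex * 94.7 tex
F = 1354.21 cN

1354.21 cN


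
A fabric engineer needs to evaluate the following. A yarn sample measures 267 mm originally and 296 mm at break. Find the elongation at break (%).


Formula: Elongation (%) = ((L_break - L0) / L0) * 100
Step 1: Extension = 296 - 267 = 29 mm
Step 2: Elongation = (29 / 267) * 100
Step 3: Elongation = 0.108614 * 100 = 10.8614% ≈ 10.9%

10.9%


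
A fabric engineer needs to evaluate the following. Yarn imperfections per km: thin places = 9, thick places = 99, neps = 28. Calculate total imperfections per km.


Formula: Total = thin places + thick places + neps
Total = 9 + 99 + 28
Total = 136 imperfections/km

136 imperfections/km


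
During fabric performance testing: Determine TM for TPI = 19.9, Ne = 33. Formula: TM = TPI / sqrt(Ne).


Formula: TM = TPI / sqrt(Ne)
Step 1: sqrt(Ne) = sqrt(33) = 5.7446
Step 2: TM = 19.9 / 5.7446 = 3.46

3.46 TM


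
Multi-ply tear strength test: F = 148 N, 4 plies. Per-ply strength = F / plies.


Formula: Per-ply strength = Total force / Number of plies
Per-ply = 148 N / 4
Per-ply = 37 N

37 N


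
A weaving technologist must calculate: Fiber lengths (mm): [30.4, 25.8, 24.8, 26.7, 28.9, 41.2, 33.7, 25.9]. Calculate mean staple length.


Formula: Mean = sum of lengths / count
Sum = 30.4 + 25.8 + 24.8 + 26.7 + 28.9 + 41.2 + 33.7 + 25.9
Sum = 237.4 mm
Mean = 237.4 / 8 = 29.68 mm

29.68 mm


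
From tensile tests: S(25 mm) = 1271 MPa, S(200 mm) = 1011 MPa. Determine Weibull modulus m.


Formula: m = ln(L1/L2) / ln(S2/S1)
Step 1: ln(L1/L2) = ln(25/200) = -2.07944
Step 2: S2/S1 = 1011/1271 = 0.79544
Step 3: ln(S2/S1) = ln(0.79544) = -0.22886
Step 4: m = -2.07944 / -0.22886 = 9.09

9.09 (Weibull m)
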